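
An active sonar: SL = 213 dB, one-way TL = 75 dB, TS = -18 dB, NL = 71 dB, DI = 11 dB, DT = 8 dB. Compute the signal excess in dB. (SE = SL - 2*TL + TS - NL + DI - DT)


SE = SL - 2*TL + TS - NL + DI - DT = 213 - 2*75 + (-18) - 71 + 11 - 8 = -23

-23 dB


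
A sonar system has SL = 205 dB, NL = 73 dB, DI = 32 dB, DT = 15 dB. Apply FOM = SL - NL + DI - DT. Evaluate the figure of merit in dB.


FOM = SL - NL + DI - DT = 205 - 73 + 32 - 15 = 149

149 dB


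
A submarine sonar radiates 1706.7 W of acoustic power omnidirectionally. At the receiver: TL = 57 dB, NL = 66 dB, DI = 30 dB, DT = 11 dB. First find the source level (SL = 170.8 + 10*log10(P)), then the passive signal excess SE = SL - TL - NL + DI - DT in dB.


Step 1: SL = 170.8 + 10*log10(1706.7) = 203.12 dB
Step 2: SE = SL - TL - NL + DI - DT = 203.12 - 57 - 66 + 30 - 11 = 99.12

99.12 dB


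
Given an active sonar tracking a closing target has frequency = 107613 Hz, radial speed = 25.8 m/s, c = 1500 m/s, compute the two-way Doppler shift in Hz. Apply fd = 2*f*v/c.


fd = 2*f*v/c = 2 * 107613 * 25.8 / 1500 = 3701.89

3701.89 Hz


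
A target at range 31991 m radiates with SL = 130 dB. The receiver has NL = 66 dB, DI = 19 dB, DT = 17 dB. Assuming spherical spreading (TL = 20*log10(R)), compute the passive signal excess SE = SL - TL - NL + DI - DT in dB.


Step 1: TL = 20*log10(31991) = 90.1 dB
Step 2: SE = 130 - 90.1 - 66 + 19 - 17 = -24.1

-24.1 dB


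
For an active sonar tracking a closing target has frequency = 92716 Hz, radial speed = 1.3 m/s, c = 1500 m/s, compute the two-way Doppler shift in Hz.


fd = 2*f*v/c = 2 * 92716 * 1.3 / 1500 = 160.71

160.71 Hz


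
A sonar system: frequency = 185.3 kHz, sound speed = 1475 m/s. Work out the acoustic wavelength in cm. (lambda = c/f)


0.8 cm


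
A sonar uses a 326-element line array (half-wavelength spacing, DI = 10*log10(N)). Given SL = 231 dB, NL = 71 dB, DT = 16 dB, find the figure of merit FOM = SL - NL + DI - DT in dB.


169.13 dB


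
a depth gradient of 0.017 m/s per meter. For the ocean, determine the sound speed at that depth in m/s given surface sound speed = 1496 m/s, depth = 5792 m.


1594.464 m/s


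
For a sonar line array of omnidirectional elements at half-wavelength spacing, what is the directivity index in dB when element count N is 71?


18.51 dB


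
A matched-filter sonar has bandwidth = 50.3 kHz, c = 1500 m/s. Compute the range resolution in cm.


1.49 cm


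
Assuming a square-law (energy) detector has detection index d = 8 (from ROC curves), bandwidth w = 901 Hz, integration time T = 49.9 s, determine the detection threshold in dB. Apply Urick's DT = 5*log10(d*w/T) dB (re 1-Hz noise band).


DT = 5*log10(d*w/T) = 5*log10(8 * 901 / 49.9) = 5*log10(144.45) = 10.8

10.8 dB


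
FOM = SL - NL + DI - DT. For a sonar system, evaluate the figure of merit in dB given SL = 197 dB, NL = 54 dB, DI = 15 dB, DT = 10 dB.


148 dB


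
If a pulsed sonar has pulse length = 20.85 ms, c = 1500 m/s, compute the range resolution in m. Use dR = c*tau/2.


dR = c*tau/2 = 1500 * 20.85e-3 / 2 = 15.6375

15.6375 m


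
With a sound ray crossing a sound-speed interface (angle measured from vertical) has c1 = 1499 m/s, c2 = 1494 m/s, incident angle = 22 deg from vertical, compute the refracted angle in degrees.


21.92 deg


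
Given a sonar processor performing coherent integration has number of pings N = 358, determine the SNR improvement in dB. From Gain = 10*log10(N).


25.54 dB


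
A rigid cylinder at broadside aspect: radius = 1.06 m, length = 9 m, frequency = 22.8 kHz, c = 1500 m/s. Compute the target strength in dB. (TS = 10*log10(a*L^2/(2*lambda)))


lambda = 1500/22800 = 0.06579 m
TS = 10*log10(1.06*9^2/(2*0.06579)) = 28.15

28.15 dB


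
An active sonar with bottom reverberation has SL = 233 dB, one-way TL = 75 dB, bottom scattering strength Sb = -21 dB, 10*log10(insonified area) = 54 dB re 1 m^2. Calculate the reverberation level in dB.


RL = SL - 2*TL + Sb + 10*log10(A) = 233 - 2*75 + (-21) + 54 = 116

116 dB


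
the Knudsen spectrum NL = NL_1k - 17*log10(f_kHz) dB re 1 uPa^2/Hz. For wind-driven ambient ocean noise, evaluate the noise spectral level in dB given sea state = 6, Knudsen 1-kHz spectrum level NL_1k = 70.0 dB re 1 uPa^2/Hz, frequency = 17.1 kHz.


NL = NL_1k - 17*log10(f_kHz) = 70.0 - 17*log10(17.1) = 70.0 - (20.96) = 49.04

49.04 dB


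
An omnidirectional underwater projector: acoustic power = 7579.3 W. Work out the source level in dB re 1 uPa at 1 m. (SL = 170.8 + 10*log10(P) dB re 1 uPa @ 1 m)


SL = 170.8 + 10*log10(7579.3) = 170.8 + 38.8 = 209.6

209.6 dB


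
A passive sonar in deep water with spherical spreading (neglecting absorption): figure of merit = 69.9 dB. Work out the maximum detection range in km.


At max range FOM = TL, so 20*log10(R) = 69.9
R = 10^(69.9/20) = 3126.08 m = 3.13 km

3.13 km


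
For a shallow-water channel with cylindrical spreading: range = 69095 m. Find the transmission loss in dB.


TL = 10*log10(69095) = 48.39

48.39 dB


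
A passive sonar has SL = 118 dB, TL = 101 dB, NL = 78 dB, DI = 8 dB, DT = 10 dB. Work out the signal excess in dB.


SE = SL - TL - NL + DI - DT = 118 - 101 - 78 + 8 - 10 = -63

-63 dB


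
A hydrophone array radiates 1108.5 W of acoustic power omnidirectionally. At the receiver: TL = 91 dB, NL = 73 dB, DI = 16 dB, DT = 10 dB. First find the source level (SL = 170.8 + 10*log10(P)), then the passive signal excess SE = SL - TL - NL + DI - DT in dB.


Step 1: SL = 170.8 + 10*log10(1108.5) = 201.25 dB
Step 2: SE = SL - TL - NL + DI - DT = 201.25 - 91 - 73 + 16 - 10 = 43.25

43.25 dB


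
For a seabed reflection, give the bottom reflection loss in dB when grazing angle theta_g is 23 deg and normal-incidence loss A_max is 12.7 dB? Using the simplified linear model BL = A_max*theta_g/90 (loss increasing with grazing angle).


BL = A_max * theta_g / 90 = 12.7 * 23 / 90 = 3.25

3.25 dB


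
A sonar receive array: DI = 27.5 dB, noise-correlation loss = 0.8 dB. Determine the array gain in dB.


26.7 dB


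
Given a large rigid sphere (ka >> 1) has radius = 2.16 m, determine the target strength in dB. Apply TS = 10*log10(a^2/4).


TS = 10*log10(2.16^2 / 4) = 10*log10(1.1664) = 0.67

0.67 dB


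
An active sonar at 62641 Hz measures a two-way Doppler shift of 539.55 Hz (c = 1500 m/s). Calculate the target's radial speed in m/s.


6.46 m/s


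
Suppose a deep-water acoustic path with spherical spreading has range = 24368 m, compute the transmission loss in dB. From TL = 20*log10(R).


TL = 20*log10(24368) = 87.74

87.74 dB


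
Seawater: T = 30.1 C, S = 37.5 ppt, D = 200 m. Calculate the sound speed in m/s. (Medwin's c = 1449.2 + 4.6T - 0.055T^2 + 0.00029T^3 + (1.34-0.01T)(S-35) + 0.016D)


1551.54 m/s


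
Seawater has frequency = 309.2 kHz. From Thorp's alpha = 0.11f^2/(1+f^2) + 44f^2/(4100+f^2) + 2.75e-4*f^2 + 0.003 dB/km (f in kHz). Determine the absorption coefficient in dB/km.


68.595 dB/km


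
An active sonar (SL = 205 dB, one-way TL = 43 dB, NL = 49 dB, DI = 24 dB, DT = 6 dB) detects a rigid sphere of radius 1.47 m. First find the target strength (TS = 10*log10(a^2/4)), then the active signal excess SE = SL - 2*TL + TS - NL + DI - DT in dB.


Step 1: TS = 10*log10(1.47^2/4) = -2.67 dB
Step 2: SE = SL - 2*TL + TS - NL + DI - DT = 205 - 2*43 + (-2.67) - 49 + 24 - 6 = 85.33

85.33 dB


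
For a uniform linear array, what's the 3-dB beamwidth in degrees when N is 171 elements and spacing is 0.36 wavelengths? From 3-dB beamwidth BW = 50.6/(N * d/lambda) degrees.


BW = 50.6 / (171 * 0.36) = 50.6 / 61.56 = 0.82

0.82 deg


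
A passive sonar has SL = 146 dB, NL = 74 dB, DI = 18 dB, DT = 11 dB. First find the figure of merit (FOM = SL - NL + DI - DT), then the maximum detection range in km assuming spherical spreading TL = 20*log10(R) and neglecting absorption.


Step 1: FOM = SL - NL + DI - DT = 146 - 74 + 18 - 11 = 79 dB
Step 2: at max range FOM = TL = 20*log10(R), so R = 10^(79/20) = 8912.51 m = 8.91 km

8.91 km


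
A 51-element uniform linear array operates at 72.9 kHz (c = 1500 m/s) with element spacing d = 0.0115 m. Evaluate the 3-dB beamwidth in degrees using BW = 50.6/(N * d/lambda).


1.78 deg


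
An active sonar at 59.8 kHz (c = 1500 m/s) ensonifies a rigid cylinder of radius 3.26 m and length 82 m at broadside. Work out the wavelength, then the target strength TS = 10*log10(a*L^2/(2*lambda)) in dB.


Step 1: lambda = c/f = 1500/59800 = 0.02508 m
Step 2: TS = 10*log10(a*L^2/(2*lambda)) = 10*log10(3.26*82^2/(2*0.02508)) = 56.4

56.4 dB


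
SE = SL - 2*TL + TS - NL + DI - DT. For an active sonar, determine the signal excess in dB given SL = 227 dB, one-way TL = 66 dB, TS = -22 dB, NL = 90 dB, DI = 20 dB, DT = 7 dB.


-4 dB


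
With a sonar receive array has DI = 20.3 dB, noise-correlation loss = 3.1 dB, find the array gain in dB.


AG = DI - L_corr = 20.3 - 3.1 = 17.2

17.2 dB


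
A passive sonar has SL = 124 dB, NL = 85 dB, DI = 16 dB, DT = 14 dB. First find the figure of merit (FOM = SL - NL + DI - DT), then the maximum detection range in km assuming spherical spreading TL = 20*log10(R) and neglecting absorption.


Step 1: FOM = SL - NL + DI - DT = 124 - 85 + 16 - 14 = 41 dB
Step 2: at max range FOM = TL = 20*log10(R), so R = 10^(41/20) = 112.2 m = 0.11 km

0.11 km


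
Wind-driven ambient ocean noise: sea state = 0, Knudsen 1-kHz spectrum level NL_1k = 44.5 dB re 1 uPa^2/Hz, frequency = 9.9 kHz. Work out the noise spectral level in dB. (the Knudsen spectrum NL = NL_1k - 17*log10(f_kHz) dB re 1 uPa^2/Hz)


NL = NL_1k - 17*log10(f_kHz) = 44.5 - 17*log10(9.9) = 44.5 - (16.93) = 27.57

27.57 dB


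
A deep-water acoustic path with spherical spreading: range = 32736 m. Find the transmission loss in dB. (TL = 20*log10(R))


TL = 20*log10(32736) = 90.3

90.3 dB


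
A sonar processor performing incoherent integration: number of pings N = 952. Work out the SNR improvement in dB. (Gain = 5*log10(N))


14.89 dB


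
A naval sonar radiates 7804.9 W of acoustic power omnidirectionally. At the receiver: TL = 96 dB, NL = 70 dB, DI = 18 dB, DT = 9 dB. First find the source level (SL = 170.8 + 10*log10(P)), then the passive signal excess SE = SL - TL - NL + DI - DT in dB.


Step 1: SL = 170.8 + 10*log10(7804.9) = 209.72 dB
Step 2: SE = SL - TL - NL + DI - DT = 209.72 - 96 - 70 + 18 - 9 = 52.72

52.72 dB


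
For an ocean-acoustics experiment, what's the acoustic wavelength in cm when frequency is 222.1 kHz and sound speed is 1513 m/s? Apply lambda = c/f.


lambda = c/f = 1513 / 222100 = 0.0068 m = 0.68 cm

0.68 cm


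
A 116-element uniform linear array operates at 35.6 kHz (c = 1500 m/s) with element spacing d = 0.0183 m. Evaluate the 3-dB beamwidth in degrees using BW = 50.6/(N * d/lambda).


Step 1: lambda = 1500/35600 = 0.04213 m
Step 2: d/lambda = 0.0183/0.04213 = 0.4344
Step 3: BW = 50.6/(N * d/lambda) = 50.6/(116 * 0.4344) = 1.0

1.0 deg


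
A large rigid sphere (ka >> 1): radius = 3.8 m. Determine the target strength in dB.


5.58 dB


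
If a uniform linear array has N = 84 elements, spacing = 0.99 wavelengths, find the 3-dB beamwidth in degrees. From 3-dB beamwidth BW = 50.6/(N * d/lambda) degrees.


0.61 deg


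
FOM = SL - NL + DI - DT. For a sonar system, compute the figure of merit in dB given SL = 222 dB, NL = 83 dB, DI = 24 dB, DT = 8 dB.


FOM = SL - NL + DI - DT = 222 - 83 + 24 - 8 = 155

155 dB


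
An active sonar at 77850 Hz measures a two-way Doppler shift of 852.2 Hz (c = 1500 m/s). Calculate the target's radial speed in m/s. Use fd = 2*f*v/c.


From fd = 2*f*v/c, v = c*fd/(2*f) = 1500 * 852.2 / (2*77850) = 8.21

8.21 m/s


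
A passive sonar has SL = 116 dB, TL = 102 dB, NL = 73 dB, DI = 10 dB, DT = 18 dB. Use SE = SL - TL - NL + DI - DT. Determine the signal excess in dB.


SE = SL - TL - NL + DI - DT = 116 - 102 - 73 + 10 - 18 = -67

-67 dB


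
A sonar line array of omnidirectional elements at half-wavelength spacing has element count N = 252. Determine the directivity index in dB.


DI = 10*log10(252) = 24.01

24.01 dB


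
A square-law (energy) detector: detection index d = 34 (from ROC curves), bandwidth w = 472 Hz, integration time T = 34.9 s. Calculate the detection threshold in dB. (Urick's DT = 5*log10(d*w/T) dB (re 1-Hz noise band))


DT = 5*log10(d*w/T) = 5*log10(34 * 472 / 34.9) = 5*log10(459.83) = 13.31

13.31 dB


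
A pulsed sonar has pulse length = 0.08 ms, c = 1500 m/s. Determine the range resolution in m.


dR = c*tau/2 = 1500 * 0.08e-3 / 2 = 0.06

0.06 m


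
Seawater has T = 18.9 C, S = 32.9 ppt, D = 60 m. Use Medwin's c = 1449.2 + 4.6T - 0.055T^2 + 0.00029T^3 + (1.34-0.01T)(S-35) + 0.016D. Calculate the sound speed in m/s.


c = 1449.2 + 4.6*18.9 - 0.055*18.9^2 + 0.00029*18.9^3 + (1.34 - 0.01*18.9)*(32.9 - 35) + 0.016*60 = 1516.99

1516.99 m/s


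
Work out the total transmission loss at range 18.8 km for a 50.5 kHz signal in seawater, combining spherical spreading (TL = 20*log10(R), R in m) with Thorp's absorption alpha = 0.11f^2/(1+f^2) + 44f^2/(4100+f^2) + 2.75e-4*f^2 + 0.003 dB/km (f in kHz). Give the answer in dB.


418.01 dB


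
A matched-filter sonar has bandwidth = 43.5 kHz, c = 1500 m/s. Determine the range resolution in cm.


dR = c/(2*BW) = 1500 / (2 * 43.5e3) = 0.0172 m = 1.72 cm

1.72 cm


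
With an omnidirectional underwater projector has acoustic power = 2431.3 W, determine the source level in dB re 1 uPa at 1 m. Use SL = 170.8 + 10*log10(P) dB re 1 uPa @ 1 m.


SL = 170.8 + 10*log10(2431.3) = 170.8 + 33.86 = 204.66

204.66 dB


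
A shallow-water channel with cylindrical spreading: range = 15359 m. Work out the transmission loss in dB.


TL = 10*log10(15359) = 41.86

41.86 dB


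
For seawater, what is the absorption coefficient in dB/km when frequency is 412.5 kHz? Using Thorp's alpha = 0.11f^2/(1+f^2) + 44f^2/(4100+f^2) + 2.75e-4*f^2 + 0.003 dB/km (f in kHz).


f^2 = 170156.25
alpha = 0.11*170156.25/(1+170156.25) + 44*170156.25/(4100+170156.25) + 2.75e-4*170156.25 + 0.003 = 89.871

89.871 dB/km


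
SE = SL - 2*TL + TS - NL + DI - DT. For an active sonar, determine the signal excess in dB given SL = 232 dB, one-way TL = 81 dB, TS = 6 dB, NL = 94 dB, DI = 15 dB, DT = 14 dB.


-17 dB


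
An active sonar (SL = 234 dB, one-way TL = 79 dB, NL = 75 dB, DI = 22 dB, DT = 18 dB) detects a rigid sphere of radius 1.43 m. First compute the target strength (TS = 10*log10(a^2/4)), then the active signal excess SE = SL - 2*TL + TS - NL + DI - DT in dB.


Step 1: TS = 10*log10(1.43^2/4) = -2.91 dB
Step 2: SE = SL - 2*TL + TS - NL + DI - DT = 234 - 2*79 + (-2.91) - 75 + 22 - 18 = 2.09

2.09 dB


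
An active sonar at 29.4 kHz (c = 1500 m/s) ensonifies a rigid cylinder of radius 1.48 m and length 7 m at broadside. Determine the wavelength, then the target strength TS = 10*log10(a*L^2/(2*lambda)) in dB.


Step 1: lambda = c/f = 1500/29400 = 0.05102 m
Step 2: TS = 10*log10(a*L^2/(2*lambda)) = 10*log10(1.48*7^2/(2*0.05102)) = 28.52

28.52 dB


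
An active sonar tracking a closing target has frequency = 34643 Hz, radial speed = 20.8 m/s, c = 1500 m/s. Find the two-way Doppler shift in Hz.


fd = 2*f*v/c = 2 * 34643 * 20.8 / 1500 = 960.77

960.77 Hz


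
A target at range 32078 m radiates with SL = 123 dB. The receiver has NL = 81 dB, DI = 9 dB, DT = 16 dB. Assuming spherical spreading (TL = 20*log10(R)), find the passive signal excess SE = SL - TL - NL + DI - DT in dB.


-55.12 dB


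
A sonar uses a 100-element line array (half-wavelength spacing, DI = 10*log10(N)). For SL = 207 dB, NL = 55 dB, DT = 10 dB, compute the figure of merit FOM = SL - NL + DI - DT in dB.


162.0 dB


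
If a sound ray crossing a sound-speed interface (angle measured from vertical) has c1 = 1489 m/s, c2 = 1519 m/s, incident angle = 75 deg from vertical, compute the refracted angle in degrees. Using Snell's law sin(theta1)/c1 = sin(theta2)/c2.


sin(theta2) = (c2/c1)*sin(theta1) = (1519/1489)*sin(75 deg) = 0.98539
theta2 = arcsin(0.98539) = 80.19

80.19 deg


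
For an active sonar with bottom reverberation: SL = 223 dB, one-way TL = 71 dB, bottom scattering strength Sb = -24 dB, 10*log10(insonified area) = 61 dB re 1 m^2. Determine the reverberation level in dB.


RL = SL - 2*TL + Sb + 10*log10(A) = 223 - 2*71 + (-24) + 61 = 118

118 dB


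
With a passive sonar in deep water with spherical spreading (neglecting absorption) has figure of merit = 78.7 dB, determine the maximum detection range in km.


At max range FOM = TL, so 20*log10(R) = 78.7
R = 10^(78.7/20) = 8609.94 m = 8.61 km

8.61 km


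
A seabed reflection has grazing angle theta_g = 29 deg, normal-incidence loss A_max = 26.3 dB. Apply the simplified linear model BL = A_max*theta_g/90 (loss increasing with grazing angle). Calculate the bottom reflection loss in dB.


BL = A_max * theta_g / 90 = 26.3 * 29 / 90 = 8.47

8.47 dB


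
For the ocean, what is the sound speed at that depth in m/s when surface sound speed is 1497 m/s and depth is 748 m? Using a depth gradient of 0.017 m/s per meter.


c = 1497 + 0.017 * 748 = 1509.716

1509.716 m/s


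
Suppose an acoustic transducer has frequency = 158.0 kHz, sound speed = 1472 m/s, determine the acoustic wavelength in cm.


0.93 cm


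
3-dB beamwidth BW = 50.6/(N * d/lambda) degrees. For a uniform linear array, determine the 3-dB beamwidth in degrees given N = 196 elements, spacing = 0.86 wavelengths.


BW = 50.6 / (196 * 0.86) = 50.6 / 168.56 = 0.3

0.3 deg


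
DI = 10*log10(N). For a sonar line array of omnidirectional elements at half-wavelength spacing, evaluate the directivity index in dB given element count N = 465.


DI = 10*log10(465) = 26.67

26.67 dB


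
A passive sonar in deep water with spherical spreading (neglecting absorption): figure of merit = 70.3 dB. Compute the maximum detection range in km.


At max range FOM = TL, so 20*log10(R) = 70.3
R = 10^(70.3/20) = 3273.41 m = 3.27 km

3.27 km


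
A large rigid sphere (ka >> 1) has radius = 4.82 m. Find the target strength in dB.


TS = 10*log10(4.82^2 / 4) = 10*log10(5.8081) = 7.64

7.64 dB


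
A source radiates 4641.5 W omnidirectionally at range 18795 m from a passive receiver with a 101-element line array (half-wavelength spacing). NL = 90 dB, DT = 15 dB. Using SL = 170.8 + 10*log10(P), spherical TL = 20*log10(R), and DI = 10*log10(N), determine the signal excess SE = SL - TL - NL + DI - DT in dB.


Step 1: SL = 170.8 + 10*log10(4641.5) = 207.47 dB
Step 2: TL = 20*log10(18795) = 85.48 dB
Step 3: DI = 10*log10(101) = 20.04 dB
Step 4: SE = SL - TL - NL + DI - DT = 207.47 - 85.48 - 90 + 20.04 - 15 = 37.03

37.03 dB


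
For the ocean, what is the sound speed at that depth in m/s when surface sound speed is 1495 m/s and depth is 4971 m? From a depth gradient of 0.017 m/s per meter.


c = 1495 + 0.017 * 4971 = 1579.507

1579.507 m/s


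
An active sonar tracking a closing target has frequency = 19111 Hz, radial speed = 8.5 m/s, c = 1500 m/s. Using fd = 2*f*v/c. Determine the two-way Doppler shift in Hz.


fd = 2*f*v/c = 2 * 19111 * 8.5 / 1500 = 216.59

216.59 Hz


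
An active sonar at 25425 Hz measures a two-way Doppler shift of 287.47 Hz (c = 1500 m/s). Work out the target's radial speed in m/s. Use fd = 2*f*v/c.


From fd = 2*f*v/c, v = c*fd/(2*f) = 1500 * 287.47 / (2*25425) = 8.48

8.48 m/s


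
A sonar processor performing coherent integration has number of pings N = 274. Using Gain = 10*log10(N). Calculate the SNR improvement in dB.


Gain = 10*log10(274) = 24.38

24.38 dB


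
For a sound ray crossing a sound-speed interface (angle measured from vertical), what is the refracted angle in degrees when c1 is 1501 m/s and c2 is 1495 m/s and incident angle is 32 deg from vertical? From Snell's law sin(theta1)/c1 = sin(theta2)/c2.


31.86 deg


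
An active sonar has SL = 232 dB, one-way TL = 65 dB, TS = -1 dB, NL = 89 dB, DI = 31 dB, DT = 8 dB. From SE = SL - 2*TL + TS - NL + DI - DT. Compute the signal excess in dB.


35 dB


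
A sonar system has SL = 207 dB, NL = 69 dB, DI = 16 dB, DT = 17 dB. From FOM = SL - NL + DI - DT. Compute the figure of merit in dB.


137 dB


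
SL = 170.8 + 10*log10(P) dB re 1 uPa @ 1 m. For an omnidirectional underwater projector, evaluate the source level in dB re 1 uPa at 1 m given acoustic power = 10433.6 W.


SL = 170.8 + 10*log10(10433.6) = 170.8 + 40.18 = 210.98

210.98 dB


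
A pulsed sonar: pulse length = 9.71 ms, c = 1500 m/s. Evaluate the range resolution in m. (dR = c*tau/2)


dR = c*tau/2 = 1500 * 9.71e-3 / 2 = 7.2825

7.2825 m


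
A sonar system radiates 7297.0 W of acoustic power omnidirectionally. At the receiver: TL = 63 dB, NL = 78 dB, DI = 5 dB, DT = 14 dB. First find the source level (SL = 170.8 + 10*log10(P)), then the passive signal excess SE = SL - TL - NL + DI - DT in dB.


Step 1: SL = 170.8 + 10*log10(7297.0) = 209.43 dB
Step 2: SE = SL - TL - NL + DI - DT = 209.43 - 63 - 78 + 5 - 14 = 59.43

59.43 dB


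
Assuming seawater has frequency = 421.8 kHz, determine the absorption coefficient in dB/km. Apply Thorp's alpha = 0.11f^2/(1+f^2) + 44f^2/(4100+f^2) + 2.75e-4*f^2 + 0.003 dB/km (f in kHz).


92.049 dB/km


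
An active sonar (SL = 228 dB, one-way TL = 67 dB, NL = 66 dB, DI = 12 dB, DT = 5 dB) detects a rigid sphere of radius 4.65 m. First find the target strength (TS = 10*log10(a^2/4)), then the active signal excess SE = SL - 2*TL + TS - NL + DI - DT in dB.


Step 1: TS = 10*log10(4.65^2/4) = 7.33 dB
Step 2: SE = SL - 2*TL + TS - NL + DI - DT = 228 - 2*67 + (7.33) - 66 + 12 - 5 = 42.33

42.33 dB


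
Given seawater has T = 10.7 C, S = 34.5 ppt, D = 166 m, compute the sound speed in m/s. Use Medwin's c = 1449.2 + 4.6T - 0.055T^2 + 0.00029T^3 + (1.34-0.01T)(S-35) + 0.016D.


c = 1449.2 + 4.6*10.7 - 0.055*10.7^2 + 0.00029*10.7^3 + (1.34 - 0.01*10.7)*(34.5 - 35) + 0.016*166 = 1494.52

1494.52 m/s


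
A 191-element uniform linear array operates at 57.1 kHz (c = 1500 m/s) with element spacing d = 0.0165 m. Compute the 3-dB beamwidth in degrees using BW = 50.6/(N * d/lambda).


0.42 deg


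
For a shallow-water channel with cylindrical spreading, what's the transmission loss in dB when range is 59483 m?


47.74 dB


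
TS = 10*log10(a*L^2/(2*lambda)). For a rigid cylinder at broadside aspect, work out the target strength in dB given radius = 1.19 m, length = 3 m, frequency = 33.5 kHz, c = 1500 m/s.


lambda = 1500/33500 = 0.04478 m
TS = 10*log10(1.19*3^2/(2*0.04478)) = 20.78

20.78 dB


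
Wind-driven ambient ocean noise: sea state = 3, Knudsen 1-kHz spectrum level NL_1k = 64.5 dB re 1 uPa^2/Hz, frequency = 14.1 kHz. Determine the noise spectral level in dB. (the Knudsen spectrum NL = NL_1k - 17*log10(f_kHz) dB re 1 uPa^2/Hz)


NL = NL_1k - 17*log10(f_kHz) = 64.5 - 17*log10(14.1) = 64.5 - (19.54) = 44.96

44.96 dB


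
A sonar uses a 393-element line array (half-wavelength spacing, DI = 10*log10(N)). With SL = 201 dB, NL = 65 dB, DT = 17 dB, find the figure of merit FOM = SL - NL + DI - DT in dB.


144.94 dB


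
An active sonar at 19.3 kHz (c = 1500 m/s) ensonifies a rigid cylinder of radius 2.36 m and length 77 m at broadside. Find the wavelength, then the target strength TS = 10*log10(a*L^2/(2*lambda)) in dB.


Step 1: lambda = c/f = 1500/19300 = 0.07772 m
Step 2: TS = 10*log10(a*L^2/(2*lambda)) = 10*log10(2.36*77^2/(2*0.07772)) = 49.54

49.54 dB


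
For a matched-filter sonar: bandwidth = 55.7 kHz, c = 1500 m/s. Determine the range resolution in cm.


dR = c/(2*BW) = 1500 / (2 * 55.7e3) = 0.0135 m = 1.35 cm

1.35 cm


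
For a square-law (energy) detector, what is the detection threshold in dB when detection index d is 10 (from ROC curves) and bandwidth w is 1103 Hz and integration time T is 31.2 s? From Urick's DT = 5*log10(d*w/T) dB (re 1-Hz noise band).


DT = 5*log10(d*w/T) = 5*log10(10 * 1103 / 31.2) = 5*log10(353.53) = 12.74

12.74 dB


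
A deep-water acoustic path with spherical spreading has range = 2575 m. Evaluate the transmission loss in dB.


TL = 20*log10(2575) = 68.22

68.22 dB


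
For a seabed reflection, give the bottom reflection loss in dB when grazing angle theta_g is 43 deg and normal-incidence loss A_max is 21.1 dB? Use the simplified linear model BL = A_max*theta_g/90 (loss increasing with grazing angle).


10.08 dB


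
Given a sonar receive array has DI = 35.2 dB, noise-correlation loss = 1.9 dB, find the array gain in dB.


33.3 dB


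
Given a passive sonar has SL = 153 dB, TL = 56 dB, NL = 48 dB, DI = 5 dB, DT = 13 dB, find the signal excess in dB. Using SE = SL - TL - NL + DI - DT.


SE = SL - TL - NL + DI - DT = 153 - 56 - 48 + 5 - 13 = 41

41 dB


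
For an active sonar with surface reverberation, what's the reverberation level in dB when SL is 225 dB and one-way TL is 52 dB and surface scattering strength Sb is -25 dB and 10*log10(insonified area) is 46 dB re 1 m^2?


RL = SL - 2*TL + Sb + 10*log10(A) = 225 - 2*52 + (-25) + 46 = 142

142 dB


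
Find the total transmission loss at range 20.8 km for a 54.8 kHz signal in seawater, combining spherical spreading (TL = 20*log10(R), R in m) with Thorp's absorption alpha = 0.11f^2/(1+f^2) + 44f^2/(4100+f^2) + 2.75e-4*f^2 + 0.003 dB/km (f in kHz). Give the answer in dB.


Step 1 (Thorp): alpha = 0.11*3003.04/(1+3003.04) + 44*3003.04/(4100+3003.04) + 2.75e-4*3003.04 + 0.003 = 19.5412 dB/km
Step 2: TL_spread = 20*log10(20800) = 86.36 dB
Step 3: TL_abs = alpha*R = 19.5412 * 20.8 = 406.46 dB
Step 4: TL_total = 86.36 + 406.46 = 492.82

492.82 dB


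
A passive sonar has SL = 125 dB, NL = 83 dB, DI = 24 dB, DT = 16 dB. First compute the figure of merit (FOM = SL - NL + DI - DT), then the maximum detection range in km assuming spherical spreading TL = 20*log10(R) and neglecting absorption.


Step 1: FOM = SL - NL + DI - DT = 125 - 83 + 24 - 16 = 50 dB
Step 2: at max range FOM = TL = 20*log10(R), so R = 10^(50/20) = 316.23 m = 0.32 km

0.32 km


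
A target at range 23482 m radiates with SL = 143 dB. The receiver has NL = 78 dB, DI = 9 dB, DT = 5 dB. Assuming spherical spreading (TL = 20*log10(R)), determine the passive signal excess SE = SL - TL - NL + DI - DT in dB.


Step 1: TL = 20*log10(23482) = 87.41 dB
Step 2: SE = 143 - 87.41 - 78 + 9 - 5 = -18.41

-18.41 dB


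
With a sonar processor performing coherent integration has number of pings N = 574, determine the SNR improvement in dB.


Gain = 10*log10(574) = 27.59

27.59 dB


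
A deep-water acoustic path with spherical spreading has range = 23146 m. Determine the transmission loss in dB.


TL = 20*log10(23146) = 87.29

87.29 dB


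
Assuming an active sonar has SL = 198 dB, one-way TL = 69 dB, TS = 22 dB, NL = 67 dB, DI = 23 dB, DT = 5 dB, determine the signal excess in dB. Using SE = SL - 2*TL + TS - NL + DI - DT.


SE = SL - 2*TL + TS - NL + DI - DT = 198 - 2*69 + (22) - 67 + 23 - 5 = 33

33 dB


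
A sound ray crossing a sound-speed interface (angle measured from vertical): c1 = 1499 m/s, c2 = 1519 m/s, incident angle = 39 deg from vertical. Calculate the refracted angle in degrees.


sin(theta2) = (c2/c1)*sin(theta1) = (1519/1499)*sin(39 deg) = 0.63772
theta2 = arcsin(0.63772) = 39.62

39.62 deg


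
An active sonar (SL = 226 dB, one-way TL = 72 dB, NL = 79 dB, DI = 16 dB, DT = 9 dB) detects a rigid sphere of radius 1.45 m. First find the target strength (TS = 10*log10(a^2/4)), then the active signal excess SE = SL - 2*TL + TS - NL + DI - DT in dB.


Step 1: TS = 10*log10(1.45^2/4) = -2.79 dB
Step 2: SE = SL - 2*TL + TS - NL + DI - DT = 226 - 2*72 + (-2.79) - 79 + 16 - 9 = 7.21

7.21 dB


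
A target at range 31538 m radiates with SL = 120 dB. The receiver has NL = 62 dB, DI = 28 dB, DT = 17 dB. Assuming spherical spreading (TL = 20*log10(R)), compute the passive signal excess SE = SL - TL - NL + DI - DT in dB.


Step 1: TL = 20*log10(31538) = 89.98 dB
Step 2: SE = 120 - 89.98 - 62 + 28 - 17 = -20.98

-20.98 dB


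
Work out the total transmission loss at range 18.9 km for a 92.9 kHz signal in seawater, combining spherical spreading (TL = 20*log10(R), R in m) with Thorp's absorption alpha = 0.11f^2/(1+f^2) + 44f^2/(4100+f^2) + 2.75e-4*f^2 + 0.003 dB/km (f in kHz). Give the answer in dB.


696.29 dB


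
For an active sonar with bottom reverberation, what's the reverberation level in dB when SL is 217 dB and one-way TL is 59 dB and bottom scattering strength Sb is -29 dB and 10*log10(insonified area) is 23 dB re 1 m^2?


RL = SL - 2*TL + Sb + 10*log10(A) = 217 - 2*59 + (-29) + 23 = 93

93 dB


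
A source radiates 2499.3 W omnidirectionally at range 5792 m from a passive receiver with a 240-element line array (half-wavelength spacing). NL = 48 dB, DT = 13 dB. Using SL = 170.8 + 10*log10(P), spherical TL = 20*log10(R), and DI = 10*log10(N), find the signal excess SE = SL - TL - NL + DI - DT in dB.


92.32 dB


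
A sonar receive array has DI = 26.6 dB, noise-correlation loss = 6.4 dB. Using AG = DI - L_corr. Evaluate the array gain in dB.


20.2 dB


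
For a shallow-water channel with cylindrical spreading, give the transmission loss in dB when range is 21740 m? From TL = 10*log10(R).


TL = 10*log10(21740) = 43.37

43.37 dB


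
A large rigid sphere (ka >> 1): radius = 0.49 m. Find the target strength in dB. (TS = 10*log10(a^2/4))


TS = 10*log10(0.49^2 / 4) = 10*log10(0.060025) = -12.22

-12.22 dB


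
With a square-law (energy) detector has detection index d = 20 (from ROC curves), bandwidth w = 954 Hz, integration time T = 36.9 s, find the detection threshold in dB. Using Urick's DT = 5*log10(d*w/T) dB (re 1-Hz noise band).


13.57 dB


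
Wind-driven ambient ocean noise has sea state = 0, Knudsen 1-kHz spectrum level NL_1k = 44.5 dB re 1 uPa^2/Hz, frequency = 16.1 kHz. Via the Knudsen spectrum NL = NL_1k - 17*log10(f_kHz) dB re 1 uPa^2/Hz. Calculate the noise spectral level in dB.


NL = NL_1k - 17*log10(f_kHz) = 44.5 - 17*log10(16.1) = 44.5 - (20.52) = 23.98

23.98 dB


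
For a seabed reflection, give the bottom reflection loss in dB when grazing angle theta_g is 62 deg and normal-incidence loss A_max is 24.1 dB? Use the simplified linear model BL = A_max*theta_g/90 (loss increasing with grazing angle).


16.6 dB


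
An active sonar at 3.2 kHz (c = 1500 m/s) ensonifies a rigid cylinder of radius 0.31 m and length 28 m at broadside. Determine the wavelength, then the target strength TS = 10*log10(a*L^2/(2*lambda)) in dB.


Step 1: lambda = c/f = 1500/3200 = 0.46875 m
Step 2: TS = 10*log10(a*L^2/(2*lambda)) = 10*log10(0.31*28^2/(2*0.46875)) = 24.14

24.14 dB


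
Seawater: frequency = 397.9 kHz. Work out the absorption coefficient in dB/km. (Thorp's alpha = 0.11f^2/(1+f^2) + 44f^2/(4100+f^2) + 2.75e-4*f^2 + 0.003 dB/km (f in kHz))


f^2 = 158324.41
alpha = 0.11*158324.41/(1+158324.41) + 44*158324.41/(4100+158324.41) + 2.75e-4*158324.41 + 0.003 = 86.542

86.542 dB/km


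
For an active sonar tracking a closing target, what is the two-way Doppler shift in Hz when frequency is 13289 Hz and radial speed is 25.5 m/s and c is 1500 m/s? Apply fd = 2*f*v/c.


fd = 2*f*v/c = 2 * 13289 * 25.5 / 1500 = 451.83

451.83 Hz


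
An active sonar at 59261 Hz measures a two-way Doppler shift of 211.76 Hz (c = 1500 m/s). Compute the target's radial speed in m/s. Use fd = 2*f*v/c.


2.68 m/s


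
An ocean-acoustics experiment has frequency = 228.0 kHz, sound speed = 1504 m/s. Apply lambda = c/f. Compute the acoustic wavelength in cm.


0.66 cm


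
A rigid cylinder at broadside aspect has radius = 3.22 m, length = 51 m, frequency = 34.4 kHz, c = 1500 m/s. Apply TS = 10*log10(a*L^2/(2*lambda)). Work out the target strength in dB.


lambda = 1500/34400 = 0.0436 m
TS = 10*log10(3.22*51^2/(2*0.0436)) = 49.82

49.82 dB


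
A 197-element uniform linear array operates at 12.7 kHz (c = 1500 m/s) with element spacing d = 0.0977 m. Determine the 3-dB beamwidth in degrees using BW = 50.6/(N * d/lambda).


Step 1: lambda = 1500/12700 = 0.11811 m
Step 2: d/lambda = 0.0977/0.11811 = 0.8272
Step 3: BW = 50.6/(N * d/lambda) = 50.6/(197 * 0.8272) = 0.31

0.31 deg


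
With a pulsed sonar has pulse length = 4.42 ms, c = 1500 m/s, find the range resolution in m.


3.315 m


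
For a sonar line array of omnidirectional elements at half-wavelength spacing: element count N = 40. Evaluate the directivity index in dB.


DI = 10*log10(40) = 16.02

16.02 dB


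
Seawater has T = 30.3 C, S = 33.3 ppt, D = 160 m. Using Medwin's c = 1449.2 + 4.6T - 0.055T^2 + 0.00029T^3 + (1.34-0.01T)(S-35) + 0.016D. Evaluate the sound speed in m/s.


c = 1449.2 + 4.6*30.3 - 0.055*30.3^2 + 0.00029*30.3^3 + (1.34 - 0.01*30.3)*(33.3 - 35) + 0.016*160 = 1546.95

1546.95 m/s


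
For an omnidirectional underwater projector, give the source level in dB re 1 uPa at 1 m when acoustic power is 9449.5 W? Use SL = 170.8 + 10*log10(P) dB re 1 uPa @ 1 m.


210.55 dB


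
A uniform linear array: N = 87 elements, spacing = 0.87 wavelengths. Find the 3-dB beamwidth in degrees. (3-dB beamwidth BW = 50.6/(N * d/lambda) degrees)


0.67 deg


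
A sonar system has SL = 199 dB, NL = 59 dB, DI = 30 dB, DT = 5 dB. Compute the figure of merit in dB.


FOM = SL - NL + DI - DT = 199 - 59 + 30 - 5 = 165

165 dB


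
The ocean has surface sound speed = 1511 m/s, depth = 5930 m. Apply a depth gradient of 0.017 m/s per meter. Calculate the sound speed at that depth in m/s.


1611.81 m/s


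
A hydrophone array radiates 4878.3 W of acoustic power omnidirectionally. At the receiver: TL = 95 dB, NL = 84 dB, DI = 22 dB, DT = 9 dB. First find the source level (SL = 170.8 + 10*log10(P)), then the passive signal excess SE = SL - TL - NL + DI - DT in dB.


Step 1: SL = 170.8 + 10*log10(4878.3) = 207.68 dB
Step 2: SE = SL - TL - NL + DI - DT = 207.68 - 95 - 84 + 22 - 9 = 41.68

41.68 dB


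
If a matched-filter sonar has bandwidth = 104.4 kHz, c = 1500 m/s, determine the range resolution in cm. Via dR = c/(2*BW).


0.72 cm


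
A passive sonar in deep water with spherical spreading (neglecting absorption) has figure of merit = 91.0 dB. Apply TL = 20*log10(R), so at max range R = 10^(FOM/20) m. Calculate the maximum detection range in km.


At max range FOM = TL, so 20*log10(R) = 91.0
R = 10^(91.0/20) = 35481.34 m = 35.48 km

35.48 km


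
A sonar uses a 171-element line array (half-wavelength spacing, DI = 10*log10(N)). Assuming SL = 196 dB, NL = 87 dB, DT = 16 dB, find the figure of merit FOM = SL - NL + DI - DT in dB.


Step 1: DI = 10*log10(171) = 22.33 dB
Step 2: FOM = SL - NL + DI - DT = 196 - 87 + 22.33 - 16 = 115.33

115.33 dB


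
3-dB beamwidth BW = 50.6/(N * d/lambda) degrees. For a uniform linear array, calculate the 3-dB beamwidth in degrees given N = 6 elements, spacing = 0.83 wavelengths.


BW = 50.6 / (6 * 0.83) = 50.6 / 4.98 = 10.16

10.16 deg


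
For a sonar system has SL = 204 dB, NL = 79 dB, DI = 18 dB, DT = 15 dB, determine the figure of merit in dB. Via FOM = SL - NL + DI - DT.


128 dB


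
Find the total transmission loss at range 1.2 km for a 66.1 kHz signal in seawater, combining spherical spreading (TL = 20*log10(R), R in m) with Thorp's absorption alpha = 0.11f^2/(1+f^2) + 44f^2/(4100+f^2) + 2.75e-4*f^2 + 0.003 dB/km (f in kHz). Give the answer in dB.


Step 1 (Thorp): alpha = 0.11*4369.21/(1+4369.21) + 44*4369.21/(4100+4369.21) + 2.75e-4*4369.21 + 0.003 = 24.0138 dB/km
Step 2: TL_spread = 20*log10(1200) = 61.58 dB
Step 3: TL_abs = alpha*R = 24.0138 * 1.2 = 28.82 dB
Step 4: TL_total = 61.58 + 28.82 = 90.4

90.4 dB


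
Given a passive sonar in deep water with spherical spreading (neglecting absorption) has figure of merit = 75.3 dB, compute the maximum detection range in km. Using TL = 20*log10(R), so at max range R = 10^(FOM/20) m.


At max range FOM = TL, so 20*log10(R) = 75.3
R = 10^(75.3/20) = 5821.03 m = 5.82 km

5.82 km


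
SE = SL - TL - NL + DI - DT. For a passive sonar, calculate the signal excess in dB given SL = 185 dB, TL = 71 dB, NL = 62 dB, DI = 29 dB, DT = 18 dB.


SE = SL - TL - NL + DI - DT = 185 - 71 - 62 + 29 - 18 = 63

63 dB


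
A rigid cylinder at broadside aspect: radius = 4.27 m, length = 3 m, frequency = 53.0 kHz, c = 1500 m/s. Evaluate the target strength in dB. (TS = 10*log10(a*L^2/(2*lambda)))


28.32 dB


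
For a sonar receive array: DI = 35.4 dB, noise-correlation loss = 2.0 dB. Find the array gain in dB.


AG = DI - L_corr = 35.4 - 2.0 = 33.4

33.4 dB


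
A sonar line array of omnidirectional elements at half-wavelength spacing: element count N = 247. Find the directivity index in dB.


DI = 10*log10(247) = 23.93

23.93 dB


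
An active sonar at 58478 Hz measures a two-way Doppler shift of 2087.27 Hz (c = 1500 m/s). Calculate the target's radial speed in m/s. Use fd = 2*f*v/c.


From fd = 2*f*v/c, v = c*fd/(2*f) = 1500 * 2087.27 / (2*58478) = 26.77

26.77 m/s


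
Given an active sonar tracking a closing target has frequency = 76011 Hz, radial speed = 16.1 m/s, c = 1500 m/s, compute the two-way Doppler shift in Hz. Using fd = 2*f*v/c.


fd = 2*f*v/c = 2 * 76011 * 16.1 / 1500 = 1631.7

1631.7 Hz


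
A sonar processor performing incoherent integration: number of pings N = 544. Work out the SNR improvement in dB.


13.68 dB


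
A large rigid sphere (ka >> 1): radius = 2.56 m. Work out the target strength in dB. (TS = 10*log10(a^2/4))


TS = 10*log10(2.56^2 / 4) = 10*log10(1.6384) = 2.14

2.14 dB


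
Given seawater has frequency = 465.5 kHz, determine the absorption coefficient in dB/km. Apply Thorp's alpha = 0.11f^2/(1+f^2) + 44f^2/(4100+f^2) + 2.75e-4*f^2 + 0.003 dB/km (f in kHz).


f^2 = 216690.25
alpha = 0.11*216690.25/(1+216690.25) + 44*216690.25/(4100+216690.25) + 2.75e-4*216690.25 + 0.003 = 102.886

102.886 dB/km


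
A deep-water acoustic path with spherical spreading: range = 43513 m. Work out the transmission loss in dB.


TL = 20*log10(43513) = 92.77

92.77 dB


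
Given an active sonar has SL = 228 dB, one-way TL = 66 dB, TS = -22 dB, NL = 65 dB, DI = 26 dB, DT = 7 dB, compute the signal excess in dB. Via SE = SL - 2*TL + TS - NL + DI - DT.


SE = SL - 2*TL + TS - NL + DI - DT = 228 - 2*66 + (-22) - 65 + 26 - 7 = 28

28 dB


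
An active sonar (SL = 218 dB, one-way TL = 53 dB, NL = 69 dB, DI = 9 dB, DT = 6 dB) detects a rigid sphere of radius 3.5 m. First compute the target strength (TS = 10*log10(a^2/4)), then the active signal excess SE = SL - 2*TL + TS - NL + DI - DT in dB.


Step 1: TS = 10*log10(3.5^2/4) = 4.86 dB
Step 2: SE = SL - 2*TL + TS - NL + DI - DT = 218 - 2*53 + (4.86) - 69 + 9 - 6 = 50.86

50.86 dB


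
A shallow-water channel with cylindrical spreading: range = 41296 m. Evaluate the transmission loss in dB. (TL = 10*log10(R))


46.16 dB


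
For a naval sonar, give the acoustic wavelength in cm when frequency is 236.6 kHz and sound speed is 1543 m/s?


0.65 cm


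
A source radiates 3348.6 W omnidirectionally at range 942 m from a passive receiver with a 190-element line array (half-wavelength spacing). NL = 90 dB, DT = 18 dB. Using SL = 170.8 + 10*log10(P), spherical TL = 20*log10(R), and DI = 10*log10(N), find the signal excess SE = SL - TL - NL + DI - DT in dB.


61.36 dB


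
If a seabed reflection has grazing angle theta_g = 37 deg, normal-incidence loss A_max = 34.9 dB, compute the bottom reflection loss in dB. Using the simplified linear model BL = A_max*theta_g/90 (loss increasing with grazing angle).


14.35 dB
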